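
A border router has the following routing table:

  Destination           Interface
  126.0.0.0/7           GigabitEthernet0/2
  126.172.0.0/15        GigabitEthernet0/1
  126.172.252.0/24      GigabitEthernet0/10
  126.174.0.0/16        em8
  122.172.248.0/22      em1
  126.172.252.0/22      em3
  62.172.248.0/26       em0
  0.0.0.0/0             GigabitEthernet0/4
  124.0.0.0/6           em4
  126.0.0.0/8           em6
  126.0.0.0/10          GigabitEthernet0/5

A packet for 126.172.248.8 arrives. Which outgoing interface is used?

GigabitEthernet0/1

Routes whose prefix contains 126.172.248.8:
  0.0.0.0/0 (default, matches everything) -> GigabitEthernet0/4
  124.0.0.0/6 (124.0.0.0 - 127.255.255.255) -> em4
  126.0.0.0/7 (126.0.0.0 - 127.255.255.255) -> GigabitEthernet0/2
  126.0.0.0/8 (126.0.0.0 - 126.255.255.255) -> em6
  126.172.0.0/15 (126.172.0.0 - 126.173.255.255) -> GigabitEthernet0/1
More-specific entries that do NOT match:
  62.172.248.0/26 (62.172.248.0 - 62.172.248.63) does not contain 126.172.248.8
  126.172.252.0/24 (126.172.252.0 - 126.172.252.255) does not contain 126.172.248.8
  122.172.248.0/22 (122.172.248.0 - 122.172.251.255) does not contain 126.172.248.8
  126.172.252.0/22 (126.172.252.0 - 126.172.255.255) does not contain 126.172.248.8
  126.174.0.0/16 (126.174.0.0 - 126.174.255.255) does not contain 126.172.248.8
Longest matching prefix is /15 -> interface GigabitEthernet0/1.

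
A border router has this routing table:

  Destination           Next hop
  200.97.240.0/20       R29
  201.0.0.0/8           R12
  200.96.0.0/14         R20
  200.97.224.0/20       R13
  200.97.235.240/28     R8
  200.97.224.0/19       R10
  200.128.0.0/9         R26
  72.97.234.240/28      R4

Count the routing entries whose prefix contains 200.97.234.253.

3

Prefixes containing 200.97.234.253:
  200.96.0.0/14 (200.96.0.0 - 200.99.255.255)
  200.97.224.0/19 (200.97.224.0 - 200.97.255.255)
  200.97.224.0/20 (200.97.224.0 - 200.97.239.255)
Total matching entries: 3.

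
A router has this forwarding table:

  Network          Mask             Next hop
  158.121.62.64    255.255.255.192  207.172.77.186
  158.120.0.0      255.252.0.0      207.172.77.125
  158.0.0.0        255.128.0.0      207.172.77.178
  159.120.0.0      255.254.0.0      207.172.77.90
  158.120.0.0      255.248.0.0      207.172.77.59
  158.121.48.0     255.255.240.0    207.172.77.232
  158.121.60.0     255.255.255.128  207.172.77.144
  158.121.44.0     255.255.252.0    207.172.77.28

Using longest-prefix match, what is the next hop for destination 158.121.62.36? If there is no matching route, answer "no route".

Routes whose prefix contains 158.121.62.36:
  158.0.0.0/9 (158.0.0.0 - 158.127.255.255) -> 207.172.77.178
  158.120.0.0/13 (158.120.0.0 - 158.127.255.255) -> 207.172.77.59
  158.120.0.0/14 (158.120.0.0 - 158.123.255.255) -> 207.172.77.125
  158.121.48.0/20 (158.121.48.0 - 158.121.63.255) -> 207.172.77.232
More-specific entries that do NOT match:
  158.121.62.64/26 (158.121.62.64 - 158.121.62.127) does not contain 158.121.62.36
  158.121.60.0/25 (158.121.60.0 - 158.121.60.127) does not contain 158.121.62.36
  158.121.44.0/22 (158.121.44.0 - 158.121.47.255) does not contain 158.121.62.36
Longest matching prefix is /20 -> next hop 207.172.77.232.

207.172.77.232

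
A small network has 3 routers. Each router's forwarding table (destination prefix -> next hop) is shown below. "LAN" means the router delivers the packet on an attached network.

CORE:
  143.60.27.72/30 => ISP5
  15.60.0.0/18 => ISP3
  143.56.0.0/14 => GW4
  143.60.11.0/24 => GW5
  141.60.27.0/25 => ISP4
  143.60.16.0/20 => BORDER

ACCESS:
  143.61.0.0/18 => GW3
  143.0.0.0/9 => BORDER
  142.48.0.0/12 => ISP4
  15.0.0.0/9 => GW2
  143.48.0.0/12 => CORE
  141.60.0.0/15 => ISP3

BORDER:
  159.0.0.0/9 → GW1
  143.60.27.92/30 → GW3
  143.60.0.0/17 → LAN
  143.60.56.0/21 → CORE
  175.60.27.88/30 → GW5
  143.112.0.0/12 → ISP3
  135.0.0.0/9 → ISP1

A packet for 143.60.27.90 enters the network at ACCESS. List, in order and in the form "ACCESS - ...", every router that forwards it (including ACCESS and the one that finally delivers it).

ACCESS - CORE - BORDER

At ACCESS: longest match for 143.60.27.90 is 143.48.0.0/12 -> CORE
At CORE: longest match for 143.60.27.90 is 143.60.16.0/20 -> BORDER
At BORDER: longest match for 143.60.27.90 is 143.60.0.0/17 -> LAN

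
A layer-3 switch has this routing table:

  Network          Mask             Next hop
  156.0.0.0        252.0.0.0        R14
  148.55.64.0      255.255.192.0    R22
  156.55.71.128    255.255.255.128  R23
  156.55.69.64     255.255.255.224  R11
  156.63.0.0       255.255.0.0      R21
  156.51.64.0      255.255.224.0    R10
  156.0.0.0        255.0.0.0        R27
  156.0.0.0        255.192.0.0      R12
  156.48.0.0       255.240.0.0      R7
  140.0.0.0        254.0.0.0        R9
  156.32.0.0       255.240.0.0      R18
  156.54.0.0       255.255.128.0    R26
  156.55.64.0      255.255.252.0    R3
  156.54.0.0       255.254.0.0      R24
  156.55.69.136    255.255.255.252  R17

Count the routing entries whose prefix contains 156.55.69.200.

5

Prefixes containing 156.55.69.200:
  156.0.0.0/6 (156.0.0.0 - 159.255.255.255)
  156.0.0.0/8 (156.0.0.0 - 156.255.255.255)
  156.0.0.0/10 (156.0.0.0 - 156.63.255.255)
  156.48.0.0/12 (156.48.0.0 - 156.63.255.255)
  156.54.0.0/15 (156.54.0.0 - 156.55.255.255)
Total matching entries: 5.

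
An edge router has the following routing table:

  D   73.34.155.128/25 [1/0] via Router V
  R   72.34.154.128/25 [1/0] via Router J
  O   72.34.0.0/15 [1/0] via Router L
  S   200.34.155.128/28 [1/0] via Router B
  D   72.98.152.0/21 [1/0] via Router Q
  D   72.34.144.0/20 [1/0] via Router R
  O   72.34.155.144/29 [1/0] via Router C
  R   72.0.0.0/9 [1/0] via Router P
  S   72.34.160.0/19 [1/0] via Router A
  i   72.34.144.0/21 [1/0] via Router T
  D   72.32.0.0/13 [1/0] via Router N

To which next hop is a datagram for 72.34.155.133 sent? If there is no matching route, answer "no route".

Router R

Routes whose prefix contains 72.34.155.133:
  72.0.0.0/9 (72.0.0.0 - 72.127.255.255) -> Router P
  72.32.0.0/13 (72.32.0.0 - 72.39.255.255) -> Router N
  72.34.0.0/15 (72.34.0.0 - 72.35.255.255) -> Router L
  72.34.144.0/20 (72.34.144.0 - 72.34.159.255) -> Router R
More-specific entries that do NOT match:
  72.34.155.144/29 (72.34.155.144 - 72.34.155.151) does not contain 72.34.155.133
  200.34.155.128/28 (200.34.155.128 - 200.34.155.143) does not contain 72.34.155.133
  73.34.155.128/25 (73.34.155.128 - 73.34.155.255) does not contain 72.34.155.133
  72.34.154.128/25 (72.34.154.128 - 72.34.154.255) does not contain 72.34.155.133
  72.98.152.0/21 (72.98.152.0 - 72.98.159.255) does not contain 72.34.155.133
  72.34.144.0/21 (72.34.144.0 - 72.34.151.255) does not contain 72.34.155.133
Longest matching prefix is /20 -> next hop Router R.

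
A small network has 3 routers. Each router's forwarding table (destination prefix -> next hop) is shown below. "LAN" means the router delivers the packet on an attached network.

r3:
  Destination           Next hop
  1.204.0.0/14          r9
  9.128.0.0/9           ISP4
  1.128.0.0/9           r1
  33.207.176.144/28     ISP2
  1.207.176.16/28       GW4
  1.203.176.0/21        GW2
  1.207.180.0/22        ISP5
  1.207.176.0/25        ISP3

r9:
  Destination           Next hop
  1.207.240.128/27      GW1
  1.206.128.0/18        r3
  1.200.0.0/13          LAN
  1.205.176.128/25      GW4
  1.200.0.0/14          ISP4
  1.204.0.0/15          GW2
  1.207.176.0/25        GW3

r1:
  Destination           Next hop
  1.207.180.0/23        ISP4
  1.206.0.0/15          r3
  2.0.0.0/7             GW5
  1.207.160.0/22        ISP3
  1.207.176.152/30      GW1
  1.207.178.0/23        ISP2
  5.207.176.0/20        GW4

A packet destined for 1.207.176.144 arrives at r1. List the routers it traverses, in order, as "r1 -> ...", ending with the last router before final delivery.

r1 -> r3 -> r9

At r1: longest match for 1.207.176.144 is 1.206.0.0/15 -> r3
At r3: longest match for 1.207.176.144 is 1.204.0.0/14 -> r9
At r9: longest match for 1.207.176.144 is 1.200.0.0/13 -> LAN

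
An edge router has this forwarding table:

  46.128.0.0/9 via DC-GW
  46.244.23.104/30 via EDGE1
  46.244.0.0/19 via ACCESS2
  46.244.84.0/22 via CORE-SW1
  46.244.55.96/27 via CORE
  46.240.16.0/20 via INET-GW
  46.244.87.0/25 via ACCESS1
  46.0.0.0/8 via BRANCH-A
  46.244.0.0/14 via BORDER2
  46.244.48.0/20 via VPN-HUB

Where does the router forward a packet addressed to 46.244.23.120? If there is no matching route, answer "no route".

Routes whose prefix contains 46.244.23.120:
  46.0.0.0/8 (46.0.0.0 - 46.255.255.255) -> BRANCH-A
  46.128.0.0/9 (46.128.0.0 - 46.255.255.255) -> DC-GW
  46.244.0.0/14 (46.244.0.0 - 46.247.255.255) -> BORDER2
  46.244.0.0/19 (46.244.0.0 - 46.244.31.255) -> ACCESS2
More-specific entries that do NOT match:
  46.244.23.104/30 (46.244.23.104 - 46.244.23.107) does not contain 46.244.23.120
  46.244.55.96/27 (46.244.55.96 - 46.244.55.127) does not contain 46.244.23.120
  46.244.87.0/25 (46.244.87.0 - 46.244.87.127) does not contain 46.244.23.120
  46.244.84.0/22 (46.244.84.0 - 46.244.87.255) does not contain 46.244.23.120
  46.240.16.0/20 (46.240.16.0 - 46.240.31.255) does not contain 46.244.23.120
  46.244.48.0/20 (46.244.48.0 - 46.244.63.255) does not contain 46.244.23.120
Longest matching prefix is /19 -> next hop ACCESS2.

ACCESS2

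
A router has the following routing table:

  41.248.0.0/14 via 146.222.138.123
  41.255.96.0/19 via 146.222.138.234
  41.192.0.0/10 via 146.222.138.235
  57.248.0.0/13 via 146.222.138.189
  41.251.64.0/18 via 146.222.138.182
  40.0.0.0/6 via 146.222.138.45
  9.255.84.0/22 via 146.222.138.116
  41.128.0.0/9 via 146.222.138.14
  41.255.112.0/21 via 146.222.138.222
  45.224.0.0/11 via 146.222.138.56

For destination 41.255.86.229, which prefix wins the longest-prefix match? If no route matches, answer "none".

41.192.0.0/10

Entries matching 41.255.86.229:
  40.0.0.0/6 (40.0.0.0 - 43.255.255.255)
  41.128.0.0/9 (41.128.0.0 - 41.255.255.255)
  41.192.0.0/10 (41.192.0.0 - 41.255.255.255)
Most specific is 41.192.0.0/10.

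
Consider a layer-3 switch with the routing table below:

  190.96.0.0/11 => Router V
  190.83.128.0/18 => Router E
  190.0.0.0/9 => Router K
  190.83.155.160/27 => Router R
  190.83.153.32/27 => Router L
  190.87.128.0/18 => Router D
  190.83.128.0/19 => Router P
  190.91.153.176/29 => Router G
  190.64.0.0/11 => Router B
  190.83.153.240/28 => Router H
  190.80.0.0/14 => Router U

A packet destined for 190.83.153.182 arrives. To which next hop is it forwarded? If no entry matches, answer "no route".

Routes whose prefix contains 190.83.153.182:
  190.0.0.0/9 (190.0.0.0 - 190.127.255.255) -> Router K
  190.64.0.0/11 (190.64.0.0 - 190.95.255.255) -> Router B
  190.80.0.0/14 (190.80.0.0 - 190.83.255.255) -> Router U
  190.83.128.0/18 (190.83.128.0 - 190.83.191.255) -> Router E
  190.83.128.0/19 (190.83.128.0 - 190.83.159.255) -> Router P
More-specific entries that do NOT match:
  190.91.153.176/29 (190.91.153.176 - 190.91.153.183) does not contain 190.83.153.182
  190.83.153.240/28 (190.83.153.240 - 190.83.153.255) does not contain 190.83.153.182
  190.83.155.160/27 (190.83.155.160 - 190.83.155.191) does not contain 190.83.153.182
  190.83.153.32/27 (190.83.153.32 - 190.83.153.63) does not contain 190.83.153.182
Longest matching prefix is /19 -> next hop Router P.

Router P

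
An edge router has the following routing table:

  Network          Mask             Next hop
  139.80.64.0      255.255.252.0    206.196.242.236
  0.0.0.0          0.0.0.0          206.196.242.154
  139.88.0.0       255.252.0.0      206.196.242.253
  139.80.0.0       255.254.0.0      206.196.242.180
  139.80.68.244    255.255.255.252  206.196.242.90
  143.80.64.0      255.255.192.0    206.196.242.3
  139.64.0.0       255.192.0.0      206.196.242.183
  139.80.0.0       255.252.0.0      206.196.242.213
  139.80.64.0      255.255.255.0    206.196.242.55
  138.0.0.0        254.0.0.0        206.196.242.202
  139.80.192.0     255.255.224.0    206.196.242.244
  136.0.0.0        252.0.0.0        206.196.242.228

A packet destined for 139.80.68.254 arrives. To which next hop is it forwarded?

Routes whose prefix contains 139.80.68.254:
  0.0.0.0/0 (default, matches everything) -> 206.196.242.154
  136.0.0.0/6 (136.0.0.0 - 139.255.255.255) -> 206.196.242.228
  138.0.0.0/7 (138.0.0.0 - 139.255.255.255) -> 206.196.242.202
  139.64.0.0/10 (139.64.0.0 - 139.127.255.255) -> 206.196.242.183
  139.80.0.0/14 (139.80.0.0 - 139.83.255.255) -> 206.196.242.213
  139.80.0.0/15 (139.80.0.0 - 139.81.255.255) -> 206.196.242.180
More-specific entries that do NOT match:
  139.80.68.244/30 (139.80.68.244 - 139.80.68.247) does not contain 139.80.68.254
  139.80.64.0/24 (139.80.64.0 - 139.80.64.255) does not contain 139.80.68.254
  139.80.64.0/22 (139.80.64.0 - 139.80.67.255) does not contain 139.80.68.254
  139.80.192.0/19 (139.80.192.0 - 139.80.223.255) does not contain 139.80.68.254
  143.80.64.0/18 (143.80.64.0 - 143.80.127.255) does not contain 139.80.68.254
Longest matching prefix is /15 -> next hop 206.196.242.180.

206.196.242.180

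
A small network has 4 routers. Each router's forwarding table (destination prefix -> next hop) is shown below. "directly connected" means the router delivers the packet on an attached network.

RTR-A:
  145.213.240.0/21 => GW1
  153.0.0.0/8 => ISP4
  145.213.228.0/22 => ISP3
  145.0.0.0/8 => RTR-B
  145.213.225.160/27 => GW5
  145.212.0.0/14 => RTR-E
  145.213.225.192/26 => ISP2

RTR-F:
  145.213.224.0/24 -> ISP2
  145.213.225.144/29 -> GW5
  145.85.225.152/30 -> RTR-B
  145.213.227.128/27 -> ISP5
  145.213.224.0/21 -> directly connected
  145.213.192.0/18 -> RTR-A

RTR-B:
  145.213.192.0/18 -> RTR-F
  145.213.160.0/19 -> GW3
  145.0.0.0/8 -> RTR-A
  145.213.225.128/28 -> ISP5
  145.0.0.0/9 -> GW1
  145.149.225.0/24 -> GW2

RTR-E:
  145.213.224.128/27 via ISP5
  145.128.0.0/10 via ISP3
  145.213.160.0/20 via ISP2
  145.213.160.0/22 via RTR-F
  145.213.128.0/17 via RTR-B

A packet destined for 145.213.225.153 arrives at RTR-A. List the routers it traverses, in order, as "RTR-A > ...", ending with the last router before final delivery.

At RTR-A: longest match for 145.213.225.153 is 145.212.0.0/14 -> RTR-E
At RTR-E: longest match for 145.213.225.153 is 145.213.128.0/17 -> RTR-B
At RTR-B: longest match for 145.213.225.153 is 145.213.192.0/18 -> RTR-F
At RTR-F: longest match for 145.213.225.153 is 145.213.224.0/21 -> directly connected

RTR-A > RTR-E > RTR-B > RTR-F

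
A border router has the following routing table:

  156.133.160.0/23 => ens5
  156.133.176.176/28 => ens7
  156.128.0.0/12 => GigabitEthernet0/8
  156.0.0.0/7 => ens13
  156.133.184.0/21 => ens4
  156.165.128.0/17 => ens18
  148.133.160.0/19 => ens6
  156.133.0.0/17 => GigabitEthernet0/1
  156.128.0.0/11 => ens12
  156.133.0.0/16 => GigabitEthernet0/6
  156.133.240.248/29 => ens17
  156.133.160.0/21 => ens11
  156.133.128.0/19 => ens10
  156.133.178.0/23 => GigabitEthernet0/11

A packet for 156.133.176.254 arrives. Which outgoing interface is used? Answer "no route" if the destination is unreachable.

GigabitEthernet0/6

Routes whose prefix contains 156.133.176.254:
  156.0.0.0/7 (156.0.0.0 - 157.255.255.255) -> ens13
  156.128.0.0/11 (156.128.0.0 - 156.159.255.255) -> ens12
  156.128.0.0/12 (156.128.0.0 - 156.143.255.255) -> GigabitEthernet0/8
  156.133.0.0/16 (156.133.0.0 - 156.133.255.255) -> GigabitEthernet0/6
More-specific entries that do NOT match:
  156.133.240.248/29 (156.133.240.248 - 156.133.240.255) does not contain 156.133.176.254
  156.133.176.176/28 (156.133.176.176 - 156.133.176.191) does not contain 156.133.176.254
  156.133.160.0/23 (156.133.160.0 - 156.133.161.255) does not contain 156.133.176.254
  156.133.178.0/23 (156.133.178.0 - 156.133.179.255) does not contain 156.133.176.254
  156.133.184.0/21 (156.133.184.0 - 156.133.191.255) does not contain 156.133.176.254
  156.133.160.0/21 (156.133.160.0 - 156.133.167.255) does not contain 156.133.176.254
  148.133.160.0/19 (148.133.160.0 - 148.133.191.255) does not contain 156.133.176.254
  156.133.128.0/19 (156.133.128.0 - 156.133.159.255) does not contain 156.133.176.254
  156.165.128.0/17 (156.165.128.0 - 156.165.255.255) does not contain 156.133.176.254
  156.133.0.0/17 (156.133.0.0 - 156.133.127.255) does not contain 156.133.176.254
Longest matching prefix is /16 -> interface GigabitEthernet0/6.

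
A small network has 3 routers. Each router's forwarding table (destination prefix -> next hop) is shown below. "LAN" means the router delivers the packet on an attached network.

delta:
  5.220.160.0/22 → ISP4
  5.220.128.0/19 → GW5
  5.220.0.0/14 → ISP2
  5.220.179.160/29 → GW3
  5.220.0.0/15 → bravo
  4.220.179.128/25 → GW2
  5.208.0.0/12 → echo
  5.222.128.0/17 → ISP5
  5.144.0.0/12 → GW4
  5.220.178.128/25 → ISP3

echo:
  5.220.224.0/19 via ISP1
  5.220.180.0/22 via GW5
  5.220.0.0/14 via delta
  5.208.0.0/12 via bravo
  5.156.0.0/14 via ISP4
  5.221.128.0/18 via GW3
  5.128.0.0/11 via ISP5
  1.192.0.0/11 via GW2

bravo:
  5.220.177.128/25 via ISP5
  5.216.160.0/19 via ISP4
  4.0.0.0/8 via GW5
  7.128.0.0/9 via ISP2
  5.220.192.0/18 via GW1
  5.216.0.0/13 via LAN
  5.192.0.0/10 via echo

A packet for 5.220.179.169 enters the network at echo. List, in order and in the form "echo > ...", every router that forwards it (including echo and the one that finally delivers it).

At echo: longest match for 5.220.179.169 is 5.220.0.0/14 -> delta
At delta: longest match for 5.220.179.169 is 5.220.0.0/15 -> bravo
At bravo: longest match for 5.220.179.169 is 5.216.0.0/13 -> LAN

echo > delta > bravo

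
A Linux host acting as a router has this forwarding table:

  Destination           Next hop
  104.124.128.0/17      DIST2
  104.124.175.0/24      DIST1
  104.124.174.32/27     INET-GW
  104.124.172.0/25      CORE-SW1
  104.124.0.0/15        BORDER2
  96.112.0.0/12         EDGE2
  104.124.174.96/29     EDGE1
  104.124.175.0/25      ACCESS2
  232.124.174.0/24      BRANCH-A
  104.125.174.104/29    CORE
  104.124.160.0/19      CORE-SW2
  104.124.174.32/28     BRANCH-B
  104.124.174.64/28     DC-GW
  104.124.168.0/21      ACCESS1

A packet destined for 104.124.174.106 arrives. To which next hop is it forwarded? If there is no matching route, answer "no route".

Routes whose prefix contains 104.124.174.106:
  104.124.0.0/15 (104.124.0.0 - 104.125.255.255) -> BORDER2
  104.124.128.0/17 (104.124.128.0 - 104.124.255.255) -> DIST2
  104.124.160.0/19 (104.124.160.0 - 104.124.191.255) -> CORE-SW2
  104.124.168.0/21 (104.124.168.0 - 104.124.175.255) -> ACCESS1
More-specific entries that do NOT match:
  104.124.174.96/29 (104.124.174.96 - 104.124.174.103) does not contain 104.124.174.106
  104.125.174.104/29 (104.125.174.104 - 104.125.174.111) does not contain 104.124.174.106
  104.124.174.32/28 (104.124.174.32 - 104.124.174.47) does not contain 104.124.174.106
  104.124.174.64/28 (104.124.174.64 - 104.124.174.79) does not contain 104.124.174.106
  104.124.174.32/27 (104.124.174.32 - 104.124.174.63) does not contain 104.124.174.106
  104.124.172.0/25 (104.124.172.0 - 104.124.172.127) does not contain 104.124.174.106
  104.124.175.0/25 (104.124.175.0 - 104.124.175.127) does not contain 104.124.174.106
  104.124.175.0/24 (104.124.175.0 - 104.124.175.255) does not contain 104.124.174.106
  232.124.174.0/24 (232.124.174.0 - 232.124.174.255) does not contain 104.124.174.106
Longest matching prefix is /21 -> next hop ACCESS1.

ACCESS1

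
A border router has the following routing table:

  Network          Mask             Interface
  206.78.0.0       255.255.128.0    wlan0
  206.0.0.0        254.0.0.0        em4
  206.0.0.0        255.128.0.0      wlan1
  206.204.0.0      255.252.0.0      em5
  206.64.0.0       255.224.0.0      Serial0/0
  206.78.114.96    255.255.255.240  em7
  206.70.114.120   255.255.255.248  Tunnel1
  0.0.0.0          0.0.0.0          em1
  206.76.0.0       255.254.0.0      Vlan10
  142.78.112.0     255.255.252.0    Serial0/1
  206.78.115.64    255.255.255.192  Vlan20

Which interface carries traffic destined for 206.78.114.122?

wlan0

Routes whose prefix contains 206.78.114.122:
  0.0.0.0/0 (default, matches everything) -> em1
  206.0.0.0/7 (206.0.0.0 - 207.255.255.255) -> em4
  206.0.0.0/9 (206.0.0.0 - 206.127.255.255) -> wlan1
  206.64.0.0/11 (206.64.0.0 - 206.95.255.255) -> Serial0/0
  206.78.0.0/17 (206.78.0.0 - 206.78.127.255) -> wlan0
More-specific entries that do NOT match:
  206.70.114.120/29 (206.70.114.120 - 206.70.114.127) does not contain 206.78.114.122
  206.78.114.96/28 (206.78.114.96 - 206.78.114.111) does not contain 206.78.114.122
  206.78.115.64/26 (206.78.115.64 - 206.78.115.127) does not contain 206.78.114.122
  142.78.112.0/22 (142.78.112.0 - 142.78.115.255) does not contain 206.78.114.122
Longest matching prefix is /17 -> interface wlan0.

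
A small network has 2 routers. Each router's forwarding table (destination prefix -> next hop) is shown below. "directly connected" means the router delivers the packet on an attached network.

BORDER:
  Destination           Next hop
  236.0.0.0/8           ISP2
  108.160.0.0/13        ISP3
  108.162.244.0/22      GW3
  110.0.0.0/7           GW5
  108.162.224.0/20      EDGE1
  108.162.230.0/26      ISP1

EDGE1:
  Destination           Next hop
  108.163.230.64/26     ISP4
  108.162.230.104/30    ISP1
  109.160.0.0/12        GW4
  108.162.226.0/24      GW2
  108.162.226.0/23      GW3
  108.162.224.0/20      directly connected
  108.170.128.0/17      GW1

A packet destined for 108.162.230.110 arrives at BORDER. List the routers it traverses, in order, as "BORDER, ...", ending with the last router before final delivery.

At BORDER: longest match for 108.162.230.110 is 108.162.224.0/20 -> EDGE1
At EDGE1: longest match for 108.162.230.110 is 108.162.224.0/20 -> directly connected

BORDER, EDGE1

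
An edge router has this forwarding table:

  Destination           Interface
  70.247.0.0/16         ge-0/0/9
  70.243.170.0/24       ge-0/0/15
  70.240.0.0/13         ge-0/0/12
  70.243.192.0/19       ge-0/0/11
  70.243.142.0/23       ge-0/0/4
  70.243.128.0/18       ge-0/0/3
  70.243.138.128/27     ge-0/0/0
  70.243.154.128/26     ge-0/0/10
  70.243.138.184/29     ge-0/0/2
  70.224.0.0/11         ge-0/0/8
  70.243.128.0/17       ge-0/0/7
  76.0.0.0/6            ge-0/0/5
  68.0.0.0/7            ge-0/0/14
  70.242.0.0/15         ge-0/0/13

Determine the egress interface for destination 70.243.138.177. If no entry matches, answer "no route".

ge-0/0/3

Routes whose prefix contains 70.243.138.177:
  70.224.0.0/11 (70.224.0.0 - 70.255.255.255) -> ge-0/0/8
  70.240.0.0/13 (70.240.0.0 - 70.247.255.255) -> ge-0/0/12
  70.242.0.0/15 (70.242.0.0 - 70.243.255.255) -> ge-0/0/13
  70.243.128.0/17 (70.243.128.0 - 70.243.255.255) -> ge-0/0/7
  70.243.128.0/18 (70.243.128.0 - 70.243.191.255) -> ge-0/0/3
More-specific entries that do NOT match:
  70.243.138.184/29 (70.243.138.184 - 70.243.138.191) does not contain 70.243.138.177
  70.243.138.128/27 (70.243.138.128 - 70.243.138.159) does not contain 70.243.138.177
  70.243.154.128/26 (70.243.154.128 - 70.243.154.191) does not contain 70.243.138.177
  70.243.170.0/24 (70.243.170.0 - 70.243.170.255) does not contain 70.243.138.177
  70.243.142.0/23 (70.243.142.0 - 70.243.143.255) does not contain 70.243.138.177
  70.243.192.0/19 (70.243.192.0 - 70.243.223.255) does not contain 70.243.138.177
Longest matching prefix is /18 -> interface ge-0/0/3.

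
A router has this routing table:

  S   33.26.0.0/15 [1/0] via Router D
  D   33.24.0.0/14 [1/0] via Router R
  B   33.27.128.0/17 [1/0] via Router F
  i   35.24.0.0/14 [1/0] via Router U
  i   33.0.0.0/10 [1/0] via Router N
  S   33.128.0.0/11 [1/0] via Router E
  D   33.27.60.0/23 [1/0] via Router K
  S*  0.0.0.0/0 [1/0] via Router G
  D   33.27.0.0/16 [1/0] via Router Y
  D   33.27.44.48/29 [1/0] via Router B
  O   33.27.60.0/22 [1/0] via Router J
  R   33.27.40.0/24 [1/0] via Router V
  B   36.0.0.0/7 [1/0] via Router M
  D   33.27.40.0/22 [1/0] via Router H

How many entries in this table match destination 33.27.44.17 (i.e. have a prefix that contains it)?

Prefixes containing 33.27.44.17:
  0.0.0.0/0 (default, matches everything)
  33.0.0.0/10 (33.0.0.0 - 33.63.255.255)
  33.24.0.0/14 (33.24.0.0 - 33.27.255.255)
  33.26.0.0/15 (33.26.0.0 - 33.27.255.255)
  33.27.0.0/16 (33.27.0.0 - 33.27.255.255)
Total matching entries: 5.

5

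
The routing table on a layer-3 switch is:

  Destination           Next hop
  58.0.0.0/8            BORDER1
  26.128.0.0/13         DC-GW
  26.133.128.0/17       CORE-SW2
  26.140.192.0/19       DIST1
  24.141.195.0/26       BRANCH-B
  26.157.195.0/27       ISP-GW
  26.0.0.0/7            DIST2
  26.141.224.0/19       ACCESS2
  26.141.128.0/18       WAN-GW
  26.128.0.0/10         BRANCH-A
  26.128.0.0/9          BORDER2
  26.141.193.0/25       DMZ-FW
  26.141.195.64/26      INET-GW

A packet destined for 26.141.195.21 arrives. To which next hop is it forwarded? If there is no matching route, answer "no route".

Routes whose prefix contains 26.141.195.21:
  26.0.0.0/7 (26.0.0.0 - 27.255.255.255) -> DIST2
  26.128.0.0/9 (26.128.0.0 - 26.255.255.255) -> BORDER2
  26.128.0.0/10 (26.128.0.0 - 26.191.255.255) -> BRANCH-A
More-specific entries that do NOT match:
  26.157.195.0/27 (26.157.195.0 - 26.157.195.31) does not contain 26.141.195.21
  24.141.195.0/26 (24.141.195.0 - 24.141.195.63) does not contain 26.141.195.21
  26.141.195.64/26 (26.141.195.64 - 26.141.195.127) does not contain 26.141.195.21
  26.141.193.0/25 (26.141.193.0 - 26.141.193.127) does not contain 26.141.195.21
  26.140.192.0/19 (26.140.192.0 - 26.140.223.255) does not contain 26.141.195.21
  26.141.224.0/19 (26.141.224.0 - 26.141.255.255) does not contain 26.141.195.21
  26.141.128.0/18 (26.141.128.0 - 26.141.191.255) does not contain 26.141.195.21
  26.133.128.0/17 (26.133.128.0 - 26.133.255.255) does not contain 26.141.195.21
  26.128.0.0/13 (26.128.0.0 - 26.135.255.255) does not contain 26.141.195.21
Longest matching prefix is /10 -> next hop BRANCH-A.

BRANCH-A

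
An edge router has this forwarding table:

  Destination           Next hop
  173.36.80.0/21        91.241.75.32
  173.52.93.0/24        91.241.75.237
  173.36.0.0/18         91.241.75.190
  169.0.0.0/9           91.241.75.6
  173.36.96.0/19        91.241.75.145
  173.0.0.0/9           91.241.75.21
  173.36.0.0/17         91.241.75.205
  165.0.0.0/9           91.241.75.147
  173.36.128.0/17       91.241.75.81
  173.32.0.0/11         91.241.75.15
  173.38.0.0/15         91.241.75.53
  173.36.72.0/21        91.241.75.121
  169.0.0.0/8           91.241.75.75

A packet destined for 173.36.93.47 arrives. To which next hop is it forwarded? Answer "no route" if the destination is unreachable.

Routes whose prefix contains 173.36.93.47:
  173.0.0.0/9 (173.0.0.0 - 173.127.255.255) -> 91.241.75.21
  173.32.0.0/11 (173.32.0.0 - 173.63.255.255) -> 91.241.75.15
  173.36.0.0/17 (173.36.0.0 - 173.36.127.255) -> 91.241.75.205
More-specific entries that do NOT match:
  173.52.93.0/24 (173.52.93.0 - 173.52.93.255) does not contain 173.36.93.47
  173.36.80.0/21 (173.36.80.0 - 173.36.87.255) does not contain 173.36.93.47
  173.36.72.0/21 (173.36.72.0 - 173.36.79.255) does not contain 173.36.93.47
  173.36.96.0/19 (173.36.96.0 - 173.36.127.255) does not contain 173.36.93.47
  173.36.0.0/18 (173.36.0.0 - 173.36.63.255) does not contain 173.36.93.47
Longest matching prefix is /17 -> next hop 91.241.75.205.

91.241.75.205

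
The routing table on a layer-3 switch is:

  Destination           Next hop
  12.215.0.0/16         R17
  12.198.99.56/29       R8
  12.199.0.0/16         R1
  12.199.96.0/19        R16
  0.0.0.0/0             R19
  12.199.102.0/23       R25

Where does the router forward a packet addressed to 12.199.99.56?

Routes whose prefix contains 12.199.99.56:
  0.0.0.0/0 (default, matches everything) -> R19
  12.199.0.0/16 (12.199.0.0 - 12.199.255.255) -> R1
  12.199.96.0/19 (12.199.96.0 - 12.199.127.255) -> R16
More-specific entries that do NOT match:
  12.198.99.56/29 (12.198.99.56 - 12.198.99.63) does not contain 12.199.99.56
  12.199.102.0/23 (12.199.102.0 - 12.199.103.255) does not contain 12.199.99.56
Longest matching prefix is /19 -> next hop R16.

R16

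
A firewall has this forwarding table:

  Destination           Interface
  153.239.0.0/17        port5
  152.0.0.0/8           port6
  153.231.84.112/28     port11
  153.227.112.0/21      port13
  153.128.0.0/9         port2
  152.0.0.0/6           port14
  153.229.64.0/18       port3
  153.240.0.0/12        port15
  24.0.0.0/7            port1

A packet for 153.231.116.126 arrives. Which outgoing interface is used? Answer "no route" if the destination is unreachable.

Routes whose prefix contains 153.231.116.126:
  152.0.0.0/6 (152.0.0.0 - 155.255.255.255) -> port14
  153.128.0.0/9 (153.128.0.0 - 153.255.255.255) -> port2
More-specific entries that do NOT match:
  153.231.84.112/28 (153.231.84.112 - 153.231.84.127) does not contain 153.231.116.126
  153.227.112.0/21 (153.227.112.0 - 153.227.119.255) does not contain 153.231.116.126
  153.229.64.0/18 (153.229.64.0 - 153.229.127.255) does not contain 153.231.116.126
  153.239.0.0/17 (153.239.0.0 - 153.239.127.255) does not contain 153.231.116.126
  153.240.0.0/12 (153.240.0.0 - 153.255.255.255) does not contain 153.231.116.126
Longest matching prefix is /9 -> interface port2.

port2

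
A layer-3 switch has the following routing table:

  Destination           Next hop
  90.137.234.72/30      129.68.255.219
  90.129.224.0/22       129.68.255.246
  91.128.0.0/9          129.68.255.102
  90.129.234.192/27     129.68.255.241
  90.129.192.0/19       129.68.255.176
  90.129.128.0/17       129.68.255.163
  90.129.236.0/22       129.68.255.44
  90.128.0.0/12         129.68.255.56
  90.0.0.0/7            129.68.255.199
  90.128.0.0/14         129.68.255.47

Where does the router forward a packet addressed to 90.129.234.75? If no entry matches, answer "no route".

Routes whose prefix contains 90.129.234.75:
  90.0.0.0/7 (90.0.0.0 - 91.255.255.255) -> 129.68.255.199
  90.128.0.0/12 (90.128.0.0 - 90.143.255.255) -> 129.68.255.56
  90.128.0.0/14 (90.128.0.0 - 90.131.255.255) -> 129.68.255.47
  90.129.128.0/17 (90.129.128.0 - 90.129.255.255) -> 129.68.255.163
More-specific entries that do NOT match:
  90.137.234.72/30 (90.137.234.72 - 90.137.234.75) does not contain 90.129.234.75
  90.129.234.192/27 (90.129.234.192 - 90.129.234.223) does not contain 90.129.234.75
  90.129.224.0/22 (90.129.224.0 - 90.129.227.255) does not contain 90.129.234.75
  90.129.236.0/22 (90.129.236.0 - 90.129.239.255) does not contain 90.129.234.75
  90.129.192.0/19 (90.129.192.0 - 90.129.223.255) does not contain 90.129.234.75
Longest matching prefix is /17 -> next hop 129.68.255.163.

129.68.255.163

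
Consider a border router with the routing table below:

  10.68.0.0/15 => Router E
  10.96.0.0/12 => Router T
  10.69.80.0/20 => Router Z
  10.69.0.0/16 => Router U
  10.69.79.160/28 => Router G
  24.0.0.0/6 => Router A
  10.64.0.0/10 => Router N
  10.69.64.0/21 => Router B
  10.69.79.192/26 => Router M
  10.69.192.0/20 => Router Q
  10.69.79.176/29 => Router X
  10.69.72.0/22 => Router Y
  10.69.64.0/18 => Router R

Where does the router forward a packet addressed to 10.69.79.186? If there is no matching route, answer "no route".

Routes whose prefix contains 10.69.79.186:
  10.64.0.0/10 (10.64.0.0 - 10.127.255.255) -> Router N
  10.68.0.0/15 (10.68.0.0 - 10.69.255.255) -> Router E
  10.69.0.0/16 (10.69.0.0 - 10.69.255.255) -> Router U
  10.69.64.0/18 (10.69.64.0 - 10.69.127.255) -> Router R
More-specific entries that do NOT match:
  10.69.79.176/29 (10.69.79.176 - 10.69.79.183) does not contain 10.69.79.186
  10.69.79.160/28 (10.69.79.160 - 10.69.79.175) does not contain 10.69.79.186
  10.69.79.192/26 (10.69.79.192 - 10.69.79.255) does not contain 10.69.79.186
  10.69.72.0/22 (10.69.72.0 - 10.69.75.255) does not contain 10.69.79.186
  10.69.64.0/21 (10.69.64.0 - 10.69.71.255) does not contain 10.69.79.186
  10.69.80.0/20 (10.69.80.0 - 10.69.95.255) does not contain 10.69.79.186
  10.69.192.0/20 (10.69.192.0 - 10.69.207.255) does not contain 10.69.79.186
Longest matching prefix is /18 -> next hop Router R.

Router R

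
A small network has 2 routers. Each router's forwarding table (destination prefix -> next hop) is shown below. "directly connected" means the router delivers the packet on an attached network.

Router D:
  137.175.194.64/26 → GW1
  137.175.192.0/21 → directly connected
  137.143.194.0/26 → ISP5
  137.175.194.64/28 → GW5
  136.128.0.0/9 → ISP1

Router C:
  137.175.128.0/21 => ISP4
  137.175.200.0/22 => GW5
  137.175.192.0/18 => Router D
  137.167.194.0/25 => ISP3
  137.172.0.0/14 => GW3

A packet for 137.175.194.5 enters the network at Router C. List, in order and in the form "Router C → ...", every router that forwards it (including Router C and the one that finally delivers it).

At Router C: longest match for 137.175.194.5 is 137.175.192.0/18 -> Router D
At Router D: longest match for 137.175.194.5 is 137.175.192.0/21 -> directly connected

Router C → Router D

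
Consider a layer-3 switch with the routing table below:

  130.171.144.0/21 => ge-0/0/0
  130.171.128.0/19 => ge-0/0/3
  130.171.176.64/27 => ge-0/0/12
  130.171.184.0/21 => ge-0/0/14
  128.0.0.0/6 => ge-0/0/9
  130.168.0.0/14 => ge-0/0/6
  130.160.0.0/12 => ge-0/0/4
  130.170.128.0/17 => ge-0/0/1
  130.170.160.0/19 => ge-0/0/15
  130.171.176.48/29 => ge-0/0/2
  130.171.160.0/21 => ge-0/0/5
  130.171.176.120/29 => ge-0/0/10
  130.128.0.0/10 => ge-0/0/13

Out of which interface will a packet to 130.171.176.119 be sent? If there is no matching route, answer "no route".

Routes whose prefix contains 130.171.176.119:
  128.0.0.0/6 (128.0.0.0 - 131.255.255.255) -> ge-0/0/9
  130.128.0.0/10 (130.128.0.0 - 130.191.255.255) -> ge-0/0/13
  130.160.0.0/12 (130.160.0.0 - 130.175.255.255) -> ge-0/0/4
  130.168.0.0/14 (130.168.0.0 - 130.171.255.255) -> ge-0/0/6
More-specific entries that do NOT match:
  130.171.176.48/29 (130.171.176.48 - 130.171.176.55) does not contain 130.171.176.119
  130.171.176.120/29 (130.171.176.120 - 130.171.176.127) does not contain 130.171.176.119
  130.171.176.64/27 (130.171.176.64 - 130.171.176.95) does not contain 130.171.176.119
  130.171.144.0/21 (130.171.144.0 - 130.171.151.255) does not contain 130.171.176.119
  130.171.184.0/21 (130.171.184.0 - 130.171.191.255) does not contain 130.171.176.119
  130.171.160.0/21 (130.171.160.0 - 130.171.167.255) does not contain 130.171.176.119
  130.171.128.0/19 (130.171.128.0 - 130.171.159.255) does not contain 130.171.176.119
  130.170.160.0/19 (130.170.160.0 - 130.170.191.255) does not contain 130.171.176.119
  130.170.128.0/17 (130.170.128.0 - 130.170.255.255) does not contain 130.171.176.119
Longest matching prefix is /14 -> interface ge-0/0/6.

ge-0/0/6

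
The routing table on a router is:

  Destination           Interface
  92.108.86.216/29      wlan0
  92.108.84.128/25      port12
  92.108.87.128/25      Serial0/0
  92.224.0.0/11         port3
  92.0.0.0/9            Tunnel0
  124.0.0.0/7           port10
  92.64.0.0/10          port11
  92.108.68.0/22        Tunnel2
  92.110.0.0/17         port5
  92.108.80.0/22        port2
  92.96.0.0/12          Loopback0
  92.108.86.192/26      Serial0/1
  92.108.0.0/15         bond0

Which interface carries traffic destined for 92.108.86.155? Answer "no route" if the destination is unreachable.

Routes whose prefix contains 92.108.86.155:
  92.0.0.0/9 (92.0.0.0 - 92.127.255.255) -> Tunnel0
  92.64.0.0/10 (92.64.0.0 - 92.127.255.255) -> port11
  92.96.0.0/12 (92.96.0.0 - 92.111.255.255) -> Loopback0
  92.108.0.0/15 (92.108.0.0 - 92.109.255.255) -> bond0
More-specific entries that do NOT match:
  92.108.86.216/29 (92.108.86.216 - 92.108.86.223) does not contain 92.108.86.155
  92.108.86.192/26 (92.108.86.192 - 92.108.86.255) does not contain 92.108.86.155
  92.108.84.128/25 (92.108.84.128 - 92.108.84.255) does not contain 92.108.86.155
  92.108.87.128/25 (92.108.87.128 - 92.108.87.255) does not contain 92.108.86.155
  92.108.68.0/22 (92.108.68.0 - 92.108.71.255) does not contain 92.108.86.155
  92.108.80.0/22 (92.108.80.0 - 92.108.83.255) does not contain 92.108.86.155
  92.110.0.0/17 (92.110.0.0 - 92.110.127.255) does not contain 92.108.86.155
Longest matching prefix is /15 -> interface bond0.

bond0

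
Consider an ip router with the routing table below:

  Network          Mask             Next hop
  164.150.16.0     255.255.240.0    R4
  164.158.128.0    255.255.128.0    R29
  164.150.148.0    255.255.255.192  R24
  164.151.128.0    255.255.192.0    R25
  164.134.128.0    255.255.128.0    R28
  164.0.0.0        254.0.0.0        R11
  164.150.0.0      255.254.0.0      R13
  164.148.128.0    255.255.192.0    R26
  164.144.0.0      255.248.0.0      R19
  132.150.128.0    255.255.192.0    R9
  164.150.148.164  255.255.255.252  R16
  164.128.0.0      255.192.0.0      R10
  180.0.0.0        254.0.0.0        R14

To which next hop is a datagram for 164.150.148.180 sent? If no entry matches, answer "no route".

Routes whose prefix contains 164.150.148.180:
  164.0.0.0/7 (164.0.0.0 - 165.255.255.255) -> R11
  164.128.0.0/10 (164.128.0.0 - 164.191.255.255) -> R10
  164.144.0.0/13 (164.144.0.0 - 164.151.255.255) -> R19
  164.150.0.0/15 (164.150.0.0 - 164.151.255.255) -> R13
More-specific entries that do NOT match:
  164.150.148.164/30 (164.150.148.164 - 164.150.148.167) does not contain 164.150.148.180
  164.150.148.0/26 (164.150.148.0 - 164.150.148.63) does not contain 164.150.148.180
  164.150.16.0/20 (164.150.16.0 - 164.150.31.255) does not contain 164.150.148.180
  164.151.128.0/18 (164.151.128.0 - 164.151.191.255) does not contain 164.150.148.180
  164.148.128.0/18 (164.148.128.0 - 164.148.191.255) does not contain 164.150.148.180
  132.150.128.0/18 (132.150.128.0 - 132.150.191.255) does not contain 164.150.148.180
  164.158.128.0/17 (164.158.128.0 - 164.158.255.255) does not contain 164.150.148.180
  164.134.128.0/17 (164.134.128.0 - 164.134.255.255) does not contain 164.150.148.180
Longest matching prefix is /15 -> next hop R13.

R13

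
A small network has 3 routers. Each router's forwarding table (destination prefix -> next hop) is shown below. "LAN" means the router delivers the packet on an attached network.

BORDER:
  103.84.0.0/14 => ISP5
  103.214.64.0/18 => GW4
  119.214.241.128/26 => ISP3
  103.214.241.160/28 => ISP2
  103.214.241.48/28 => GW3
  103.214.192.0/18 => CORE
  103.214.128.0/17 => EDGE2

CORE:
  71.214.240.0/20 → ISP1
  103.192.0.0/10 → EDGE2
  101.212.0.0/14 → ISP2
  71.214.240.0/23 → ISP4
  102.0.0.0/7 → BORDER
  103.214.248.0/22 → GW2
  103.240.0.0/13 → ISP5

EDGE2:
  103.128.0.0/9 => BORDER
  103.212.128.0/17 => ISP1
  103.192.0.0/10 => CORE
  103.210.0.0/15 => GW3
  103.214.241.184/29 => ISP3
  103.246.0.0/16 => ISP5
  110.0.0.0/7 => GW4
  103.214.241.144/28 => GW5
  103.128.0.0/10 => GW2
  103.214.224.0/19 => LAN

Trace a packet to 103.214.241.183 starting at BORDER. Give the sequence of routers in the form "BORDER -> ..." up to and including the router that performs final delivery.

At BORDER: longest match for 103.214.241.183 is 103.214.192.0/18 -> CORE
At CORE: longest match for 103.214.241.183 is 103.192.0.0/10 -> EDGE2
At EDGE2: longest match for 103.214.241.183 is 103.214.224.0/19 -> LAN

BORDER -> CORE -> EDGE2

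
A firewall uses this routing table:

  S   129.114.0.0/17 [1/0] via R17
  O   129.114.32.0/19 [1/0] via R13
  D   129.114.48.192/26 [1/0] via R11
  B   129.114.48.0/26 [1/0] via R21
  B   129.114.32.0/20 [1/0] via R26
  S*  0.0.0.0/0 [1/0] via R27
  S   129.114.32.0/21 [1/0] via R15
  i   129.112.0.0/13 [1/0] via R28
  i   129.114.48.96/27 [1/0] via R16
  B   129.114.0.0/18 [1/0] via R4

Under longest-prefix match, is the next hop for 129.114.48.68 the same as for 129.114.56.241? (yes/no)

129.114.48.68: longest match 129.114.32.0/19 -> R13
129.114.56.241: longest match 129.114.32.0/19 -> R13

yes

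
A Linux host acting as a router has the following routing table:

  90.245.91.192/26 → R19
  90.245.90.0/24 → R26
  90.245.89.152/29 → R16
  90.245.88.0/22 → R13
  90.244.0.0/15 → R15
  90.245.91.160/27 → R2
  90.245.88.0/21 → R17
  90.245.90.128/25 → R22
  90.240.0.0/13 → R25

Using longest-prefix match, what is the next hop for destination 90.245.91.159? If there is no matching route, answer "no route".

R13

Routes whose prefix contains 90.245.91.159:
  90.240.0.0/13 (90.240.0.0 - 90.247.255.255) -> R25
  90.244.0.0/15 (90.244.0.0 - 90.245.255.255) -> R15
  90.245.88.0/21 (90.245.88.0 - 90.245.95.255) -> R17
  90.245.88.0/22 (90.245.88.0 - 90.245.91.255) -> R13
More-specific entries that do NOT match:
  90.245.89.152/29 (90.245.89.152 - 90.245.89.159) does not contain 90.245.91.159
  90.245.91.160/27 (90.245.91.160 - 90.245.91.191) does not contain 90.245.91.159
  90.245.91.192/26 (90.245.91.192 - 90.245.91.255) does not contain 90.245.91.159
  90.245.90.128/25 (90.245.90.128 - 90.245.90.255) does not contain 90.245.91.159
  90.245.90.0/24 (90.245.90.0 - 90.245.90.255) does not contain 90.245.91.159
Longest matching prefix is /22 -> next hop R13.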